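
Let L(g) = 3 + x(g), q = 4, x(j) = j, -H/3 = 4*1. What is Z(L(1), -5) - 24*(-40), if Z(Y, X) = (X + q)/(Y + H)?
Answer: 7681/8 ≈ 960.13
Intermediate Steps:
H = -12 ≈ -12.000
L(g) = 3 + g
Z(Y, X) = (4 + X)/(-12 + Y) (Z(Y, X) = (X + 4)/(Y - 12) = (4 + X)/(-12 + Y))
Z(L(1), -5) - 24*(-40) = (4 - 5)/(-12 + (3 + 1)) - 24*(-40) = -1/(-12 + 4) + 960 = -1/(-8) + 960 = -1/8*(-1) + 960 = 1/8 + 960 = 7681/8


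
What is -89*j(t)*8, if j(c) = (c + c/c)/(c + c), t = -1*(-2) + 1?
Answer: -1424/3 ≈ -474.67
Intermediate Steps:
t = 3 (t = 2 + 1 = 3)
j(c) = (1 + c)/(2*c) (j(c) = (c + 1)/((2*c)) = (1 + c)*(1/(2*c)) = (1 + c)/(2*c))
-89*j(t)*8 = -89*(1 + 3)/(2*3)*8 = -89*4/(2*3)*8 = -89*⅔*8 = -178/3*8 = -1424/3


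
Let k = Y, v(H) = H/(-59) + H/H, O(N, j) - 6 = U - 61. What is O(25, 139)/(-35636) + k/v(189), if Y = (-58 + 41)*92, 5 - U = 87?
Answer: 1644182673/2316340 ≈ 709.82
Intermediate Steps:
U = -82 (U = 5 - 1*87 = 5 - 87 = -82)
Y = -1564 (Y = -17*92 = -1564)
O(N, j) = -137 (O(N, j) = 6 + (-82 - 61) = 6 - 143 = -137)
v(H) = 1 - H/59 (v(H) = H*(-1/59) + 1 = -H/59 + 1 = 1 - H/59)
k = -1564
O(25, 139)/(-35636) + k/v(189) = -137/(-35636) - 1564/(1 - 1/59*189) = -137*(-1/35636) - 1564/(1 - 189/59) = 137/35636 - 1564/(-130/59) = 137/35636 - 1564*(-59/130) = 137/35636 + 46138/65 = 1644182673/2316340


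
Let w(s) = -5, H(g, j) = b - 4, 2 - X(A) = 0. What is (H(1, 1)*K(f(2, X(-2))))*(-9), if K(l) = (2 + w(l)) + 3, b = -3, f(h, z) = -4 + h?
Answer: 0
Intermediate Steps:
X(A) = 2 (X(A) = 2 - 1*0 = 2 + 0 = 2)
H(g, j) = -7 (H(g, j) = -3 - 4 = -7)
K(l) = 0 (K(l) = (2 - 5) + 3 = -3 + 3 = 0)
(H(1, 1)*K(f(2, X(-2))))*(-9) = -7*0*(-9) = 0*(-9) = 0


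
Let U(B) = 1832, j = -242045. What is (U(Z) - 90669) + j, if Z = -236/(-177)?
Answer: -330882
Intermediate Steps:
Z = 4/3 (Z = -236*(-1/177) = 4/3 ≈ 1.3333)
(U(Z) - 90669) + j = (1832 - 90669) - 242045 = -88837 - 242045 = -330882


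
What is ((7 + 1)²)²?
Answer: 4096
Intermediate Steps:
((7 + 1)²)² = (8²)² = 64² = 4096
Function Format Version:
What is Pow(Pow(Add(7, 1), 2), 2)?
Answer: 4096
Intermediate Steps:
Pow(Pow(Add(7, 1), 2), 2) = Pow(Pow(8, 2), 2) = Pow(64, 2) = 4096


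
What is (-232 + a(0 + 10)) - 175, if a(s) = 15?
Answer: -392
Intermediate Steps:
(-232 + a(0 + 10)) - 175 = (-232 + 15) - 175 = -217 - 175 = -392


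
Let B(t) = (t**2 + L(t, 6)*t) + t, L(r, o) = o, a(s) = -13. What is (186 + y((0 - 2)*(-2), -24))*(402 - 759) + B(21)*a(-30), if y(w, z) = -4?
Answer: -72618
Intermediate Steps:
B(t) = t**2 + 7*t (B(t) = (t**2 + 6*t) + t = t**2 + 7*t)
(186 + y((0 - 2)*(-2), -24))*(402 - 759) + B(21)*a(-30) = (186 - 4)*(402 - 759) + (21*(7 + 21))*(-13) = 182*(-357) + (21*28)*(-13) = -64974 + 588*(-13) = -64974 - 7644 = -72618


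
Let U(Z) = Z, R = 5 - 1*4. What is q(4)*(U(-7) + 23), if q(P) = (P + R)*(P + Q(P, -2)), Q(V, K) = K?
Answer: 160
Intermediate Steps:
R = 1 (R = 5 - 4 = 1)
q(P) = (1 + P)*(-2 + P) (q(P) = (P + 1)*(P - 2) = (1 + P)*(-2 + P))
q(4)*(U(-7) + 23) = (-2 + 4**2 - 1*4)*(-7 + 23) = (-2 + 16 - 4)*16 = 10*16 = 160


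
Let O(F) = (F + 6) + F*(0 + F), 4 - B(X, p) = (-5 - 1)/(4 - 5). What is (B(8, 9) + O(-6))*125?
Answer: 4250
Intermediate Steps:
B(X, p) = -2 (B(X, p) = 4 - (-5 - 1)/(4 - 5) = 4 - (-6)/(-1) = 4 - (-6)*(-1) = 4 - 1*6 = 4 - 6 = -2)
O(F) = 6 + F + F² (O(F) = (6 + F) + F*F = (6 + F) + F² = 6 + F + F²)
(B(8, 9) + O(-6))*125 = (-2 + (6 - 6 + (-6)²))*125 = (-2 + (6 - 6 + 36))*125 = (-2 + 36)*125 = 34*125 = 4250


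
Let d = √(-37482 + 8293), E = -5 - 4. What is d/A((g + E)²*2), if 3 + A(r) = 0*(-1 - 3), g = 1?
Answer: -17*I*√101/3 ≈ -56.949*I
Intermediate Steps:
E = -9
A(r) = -3 (A(r) = -3 + 0*(-1 - 3) = -3 + 0*(-4) = -3 + 0 = -3)
d = 17*I*√101 (d = √(-29189) = 17*I*√101 ≈ 170.85*I)
d/A((g + E)²*2) = (17*I*√101)/(-3) = (17*I*√101)*(-⅓) = -17*I*√101/3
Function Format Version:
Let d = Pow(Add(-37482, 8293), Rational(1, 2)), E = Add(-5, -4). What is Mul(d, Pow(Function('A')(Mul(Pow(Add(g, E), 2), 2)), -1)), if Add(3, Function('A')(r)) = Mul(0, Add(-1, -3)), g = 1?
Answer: Mul(Rational(-17, 3), I, Pow(101, Rational(1, 2))) ≈ Mul(-56.949, I)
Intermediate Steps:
E = -9
Function('A')(r) = -3 (Function('A')(r) = Add(-3, Mul(0, Add(-1, -3))) = Add(-3, Mul(0, -4)) = Add(-3, 0) = -3)
d = Mul(17, I, Pow(101, Rational(1, 2))) (d = Pow(-29189, Rational(1, 2)) = Mul(17, I, Pow(101, Rational(1, 2))) ≈ Mul(170.85, I))
Mul(d, Pow(Function('A')(Mul(Pow(Add(g, E), 2), 2)), -1)) = Mul(Mul(17, I, Pow(101, Rational(1, 2))), Pow(-3, -1)) = Mul(Mul(17, I, Pow(101, Rational(1, 2))), Rational(-1, 3)) = Mul(Rational(-17, 3), I, Pow(101, Rational(1, 2)))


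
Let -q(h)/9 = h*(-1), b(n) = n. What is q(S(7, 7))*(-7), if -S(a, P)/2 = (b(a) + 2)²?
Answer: 10206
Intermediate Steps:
S(a, P) = -2*(2 + a)² (S(a, P) = -2*(a + 2)² = -2*(2 + a)²)
q(h) = 9*h (q(h) = -9*h*(-1) = -(-9)*h = 9*h)
q(S(7, 7))*(-7) = (9*(-2*(2 + 7)²))*(-7) = (9*(-2*9²))*(-7) = (9*(-2*81))*(-7) = (9*(-162))*(-7) = -1458*(-7) = 10206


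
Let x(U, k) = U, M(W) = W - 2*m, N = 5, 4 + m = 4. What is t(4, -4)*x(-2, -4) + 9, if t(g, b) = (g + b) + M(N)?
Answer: -1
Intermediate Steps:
m = 0 (m = -4 + 4 = 0)
M(W) = W (M(W) = W - 2*0 = W + 0 = W)
t(g, b) = 5 + b + g (t(g, b) = (g + b) + 5 = (b + g) + 5 = 5 + b + g)
t(4, -4)*x(-2, -4) + 9 = (5 - 4 + 4)*(-2) + 9 = 5*(-2) + 9 = -10 + 9 = -1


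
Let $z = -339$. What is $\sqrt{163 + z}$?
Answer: $4 i \sqrt{11} \approx 13.266 i$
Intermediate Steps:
$\sqrt{163 + z} = \sqrt{163 - 339} = \sqrt{-176} = 4 i \sqrt{11}$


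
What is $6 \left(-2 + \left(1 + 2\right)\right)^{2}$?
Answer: $6$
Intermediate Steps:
$6 \left(-2 + \left(1 + 2\right)\right)^{2} = 6 \left(-2 + 3\right)^{2} = 6 \cdot 1^{2} = 6 \cdot 1 = 6$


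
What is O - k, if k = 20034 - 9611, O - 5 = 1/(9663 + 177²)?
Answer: -427054655/40992 ≈ -10418.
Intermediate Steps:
O = 204961/40992 (O = 5 + 1/(9663 + 177²) = 5 + 1/(9663 + 31329) = 5 + 1/40992 = 204961/40992 ≈ 5.0000)
k = 10423
O - k = 204961/40992 - 1*10423 = 204961/40992 - 10423 = -427054655/40992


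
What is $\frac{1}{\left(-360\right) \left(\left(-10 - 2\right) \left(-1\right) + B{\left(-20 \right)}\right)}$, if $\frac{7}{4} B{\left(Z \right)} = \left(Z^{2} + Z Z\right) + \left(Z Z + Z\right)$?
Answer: $- \frac{7}{1729440} \approx -4.0475 \cdot 10^{-6}$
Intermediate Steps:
$B{\left(Z \right)} = \frac{4 Z}{7} + \frac{12 Z^{2}}{7}$ ($B{\left(Z \right)} = \frac{4 \left(\left(Z^{2} + Z Z\right) + \left(Z Z + Z\right)\right)}{7} = \frac{4 \left(\left(Z^{2} + Z^{2}\right) + \left(Z^{2} + Z\right)\right)}{7} = \frac{4 \left(2 Z^{2} + \left(Z + Z^{2}\right)\right)}{7} = \frac{4 \left(Z + 3 Z^{2}\right)}{7} = \frac{4 Z}{7} + \frac{12 Z^{2}}{7}$)
$\frac{1}{\left(-360\right) \left(\left(-10 - 2\right) \left(-1\right) + B{\left(-20 \right)}\right)} = \frac{1}{\left(-360\right) \left(\left(-10 - 2\right) \left(-1\right) + \frac{4}{7} \left(-20\right) \left(1 + 3 \left(-20\right)\right)\right)} = \frac{1}{\left(-360\right) \left(\left(-12\right) \left(-1\right) + \frac{4}{7} \left(-20\right) \left(1 - 60\right)\right)} = \frac{1}{\left(-360\right) \left(12 + \frac{4}{7} \left(-20\right) \left(-59\right)\right)} = \frac{1}{\left(-360\right) \left(12 + \frac{4720}{7}\right)} = \frac{1}{\left(-360\right) \frac{4804}{7}} = \frac{1}{- \frac{1729440}{7}} = - \frac{7}{1729440}$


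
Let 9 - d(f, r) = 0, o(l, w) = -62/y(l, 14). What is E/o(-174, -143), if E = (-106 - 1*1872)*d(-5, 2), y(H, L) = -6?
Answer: -53406/31 ≈ -1722.8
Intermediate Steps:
o(l, w) = 31/3 (o(l, w) = -62/(-6) = -62*(-1/6) = 31/3)
d(f, r) = 9 (d(f, r) = 9 - 1*0 = 9 + 0 = 9)
E = -17802 (E = (-106 - 1*1872)*9 = (-106 - 1872)*9 = -1978*9 = -17802)
E/o(-174, -143) = -17802/31/3 = -17802*3/31 = -53406/31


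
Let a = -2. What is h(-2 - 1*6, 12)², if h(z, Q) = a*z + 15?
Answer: 961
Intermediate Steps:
h(z, Q) = 15 - 2*z (h(z, Q) = -2*z + 15 = 15 - 2*z)
h(-2 - 1*6, 12)² = (15 - 2*(-2 - 1*6))² = (15 - 2*(-2 - 6))² = (15 - 2*(-8))² = (15 + 16)² = 31² = 961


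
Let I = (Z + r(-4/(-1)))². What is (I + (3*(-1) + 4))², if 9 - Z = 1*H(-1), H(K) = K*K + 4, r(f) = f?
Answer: 4225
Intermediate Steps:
H(K) = 4 + K² (H(K) = K² + 4 = 4 + K²)
Z = 4 (Z = 9 - (4 + (-1)²) = 9 - (4 + 1) = 9 - 5 = 4)
I = 64 (I = (4 - 4/(-1))² = (4 - 4*(-1))² = (4 + 4)² = 8² = 64)
(I + (3*(-1) + 4))² = (64 + (3*(-1) + 4))² = (64 + (-3 + 4))² = (64 + 1)² = 65² = 4225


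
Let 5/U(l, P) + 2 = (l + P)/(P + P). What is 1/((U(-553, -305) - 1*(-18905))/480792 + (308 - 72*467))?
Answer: -10877919/362408321869 ≈ -3.0016e-5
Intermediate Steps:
U(l, P) = 5/(-2 + (P + l)/(2*P)) (U(l, P) = 5/(-2 + (l + P)/(P + P)) = 5/(-2 + (P + l)/((2*P))) = 5/(-2 + (P + l)*(1/(2*P))) = 5/(-2 + (P + l)/(2*P)))
1/((U(-553, -305) - 1*(-18905))/480792 + (308 - 72*467)) = 1/((10*(-305)/(-553 - 3*(-305)) - 1*(-18905))/480792 + (308 - 72*467)) = 1/((10*(-305)/(-553 + 915) + 18905)*(1/480792) + (308 - 33624)) = 1/((10*(-305)/362 + 18905)*(1/480792) - 33316) = 1/((10*(-305)*(1/362) + 18905)*(1/480792) - 33316) = 1/((-1525/181 + 18905)*(1/480792) - 33316) = 1/((3420280/181)*(1/480792) - 33316) = 1/(427535/10877919 - 33316) = 1/(-362408321869/10877919) = -10877919/362408321869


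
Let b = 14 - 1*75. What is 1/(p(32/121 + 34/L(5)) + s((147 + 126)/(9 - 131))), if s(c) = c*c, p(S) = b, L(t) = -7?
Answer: -14884/833395 ≈ -0.017859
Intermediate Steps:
b = -61 (b = 14 - 75 = -61)
p(S) = -61
s(c) = c²
1/(p(32/121 + 34/L(5)) + s((147 + 126)/(9 - 131))) = 1/(-61 + ((147 + 126)/(9 - 131))²) = 1/(-61 + (273/(-122))²) = 1/(-61 + (273*(-1/122))²) = 1/(-61 + (-273/122)²) = 1/(-61 + 74529/14884) = 1/(-833395/14884) = -14884/833395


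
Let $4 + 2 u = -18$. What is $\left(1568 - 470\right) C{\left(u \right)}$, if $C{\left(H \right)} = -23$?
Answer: $-25254$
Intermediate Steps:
$u = -11$ ($u = -2 + \frac{1}{2} \left(-18\right) = -2 - 9 = -11$)
$\left(1568 - 470\right) C{\left(u \right)} = \left(1568 - 470\right) \left(-23\right) = 1098 \left(-23\right) = -25254$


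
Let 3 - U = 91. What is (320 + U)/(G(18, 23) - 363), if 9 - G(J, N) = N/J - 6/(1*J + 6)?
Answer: -8352/12781 ≈ -0.65347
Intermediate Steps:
G(J, N) = 9 + 6/(6 + J) - N/J (G(J, N) = 9 - (N/J - 6/(1*J + 6)) = 9 - (N/J - 6/(J + 6)) = 9 - (N/J - 6/(6 + J)) = 9 - (-6/(6 + J) + N/J) = 9 + (6/(6 + J) - N/J) = 9 + 6/(6 + J) - N/J)
U = -88 (U = 3 - 1*91 = 3 - 91 = -88)
(320 + U)/(G(18, 23) - 363) = (320 - 88)/((-6*23 + 9*18² + 60*18 - 1*18*23)/(18*(6 + 18)) - 363) = 232/((1/18)*(-138 + 9*324 + 1080 - 414)/24 - 363) = 232/((1/18)*(1/24)*(-138 + 2916 + 1080 - 414) - 363) = 232/((1/18)*(1/24)*3444 - 363) = 232/(287/36 - 363) = 232/(-12781/36) = 232*(-36/12781) = -8352/12781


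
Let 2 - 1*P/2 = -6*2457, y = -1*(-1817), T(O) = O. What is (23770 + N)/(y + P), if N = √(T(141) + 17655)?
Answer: 4754/6261 + 2*√4449/31305 ≈ 0.76357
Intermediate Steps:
y = 1817
N = 2*√4449 (N = √(141 + 17655) = √17796 = 2*√4449 ≈ 133.40)
P = 29488 (P = 4 - (-12)*2457 = 4 - 2*(-14742) = 4 + 29484 = 29488)
(23770 + N)/(y + P) = (23770 + 2*√4449)/(1817 + 29488) = (23770 + 2*√4449)/31305 = (23770 + 2*√4449)*(1/31305) = 4754/6261 + 2*√4449/31305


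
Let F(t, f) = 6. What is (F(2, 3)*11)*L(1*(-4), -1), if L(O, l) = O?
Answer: -264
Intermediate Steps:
(F(2, 3)*11)*L(1*(-4), -1) = (6*11)*(1*(-4)) = 66*(-4) = -264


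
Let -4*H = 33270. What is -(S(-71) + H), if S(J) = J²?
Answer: 6553/2 ≈ 3276.5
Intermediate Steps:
H = -16635/2 (H = -¼*33270 = -16635/2 ≈ -8317.5)
-(S(-71) + H) = -((-71)² - 16635/2) = -(5041 - 16635/2) = -1*(-6553/2) = 6553/2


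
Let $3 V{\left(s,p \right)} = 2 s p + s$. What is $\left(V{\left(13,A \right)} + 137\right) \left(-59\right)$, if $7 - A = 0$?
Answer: $-11918$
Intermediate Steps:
$A = 7$ ($A = 7 - 0 = 7 + 0 = 7$)
$V{\left(s,p \right)} = \frac{s}{3} + \frac{2 p s}{3}$ ($V{\left(s,p \right)} = \frac{2 s p + s}{3} = \frac{2 p s + s}{3} = \frac{s + 2 p s}{3} = \frac{s}{3} + \frac{2 p s}{3}$)
$\left(V{\left(13,A \right)} + 137\right) \left(-59\right) = \left(\frac{1}{3} \cdot 13 \left(1 + 2 \cdot 7\right) + 137\right) \left(-59\right) = \left(\frac{1}{3} \cdot 13 \left(1 + 14\right) + 137\right) \left(-59\right) = \left(\frac{1}{3} \cdot 13 \cdot 15 + 137\right) \left(-59\right) = \left(65 + 137\right) \left(-59\right) = 202 \left(-59\right) = -11918$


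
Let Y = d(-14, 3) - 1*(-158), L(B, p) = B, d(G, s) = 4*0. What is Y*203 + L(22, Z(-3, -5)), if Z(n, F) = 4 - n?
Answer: 32096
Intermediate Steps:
d(G, s) = 0
Y = 158 (Y = 0 - 1*(-158) = 0 + 158 = 158)
Y*203 + L(22, Z(-3, -5)) = 158*203 + 22 = 32074 + 22 = 32096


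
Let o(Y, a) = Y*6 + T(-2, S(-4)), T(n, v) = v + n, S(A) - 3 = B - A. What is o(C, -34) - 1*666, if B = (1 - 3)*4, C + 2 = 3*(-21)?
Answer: -1059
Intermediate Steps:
C = -65 (C = -2 + 3*(-21) = -2 - 63 = -65)
B = -8 (B = -2*4 = -8)
S(A) = -5 - A (S(A) = 3 + (-8 - A) = -5 - A)
T(n, v) = n + v
o(Y, a) = -3 + 6*Y (o(Y, a) = Y*6 + (-2 + (-5 - 1*(-4))) = 6*Y + (-2 + (-5 + 4)) = 6*Y + (-2 - 1) = 6*Y - 3 = -3 + 6*Y)
o(C, -34) - 1*666 = (-3 + 6*(-65)) - 1*666 = (-3 - 390) - 666 = -393 - 666 = -1059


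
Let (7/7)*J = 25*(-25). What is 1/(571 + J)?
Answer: -1/54 ≈ -0.018519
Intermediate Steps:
J = -625 (J = 25*(-25) = -625)
1/(571 + J) = 1/(571 - 625) = 1/(-54) = -1/54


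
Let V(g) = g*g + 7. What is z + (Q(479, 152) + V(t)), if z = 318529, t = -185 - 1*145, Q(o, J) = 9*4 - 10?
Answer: 427462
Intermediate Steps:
Q(o, J) = 26 (Q(o, J) = 36 - 10 = 26)
t = -330 (t = -185 - 145 = -330)
V(g) = 7 + g**2 (V(g) = g**2 + 7 = 7 + g**2)
z + (Q(479, 152) + V(t)) = 318529 + (26 + (7 + (-330)**2)) = 318529 + (26 + (7 + 108900)) = 318529 + (26 + 108907) = 318529 + 108933 = 427462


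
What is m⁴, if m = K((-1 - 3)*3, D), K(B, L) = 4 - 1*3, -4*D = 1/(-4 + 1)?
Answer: 1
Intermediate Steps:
D = 1/12 (D = -1/(4*(-4 + 1)) = -¼/(-3) = -¼*(-⅓) = 1/12 ≈ 0.083333)
K(B, L) = 1 (K(B, L) = 4 - 3 = 1)
m = 1
m⁴ = 1⁴ = 1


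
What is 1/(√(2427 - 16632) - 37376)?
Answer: -37376/1396979581 - I*√14205/1396979581 ≈ -2.6755e-5 - 8.5316e-8*I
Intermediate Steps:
1/(√(2427 - 16632) - 37376) = 1/(√(-14205) - 37376) = 1/(I*√14205 - 37376) = 1/(-37376 + I*√14205)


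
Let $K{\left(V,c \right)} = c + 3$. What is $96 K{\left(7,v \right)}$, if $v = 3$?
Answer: $576$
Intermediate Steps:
$K{\left(V,c \right)} = 3 + c$
$96 K{\left(7,v \right)} = 96 \left(3 + 3\right) = 96 \cdot 6 = 576$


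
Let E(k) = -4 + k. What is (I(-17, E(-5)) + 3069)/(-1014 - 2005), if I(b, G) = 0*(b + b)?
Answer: -3069/3019 ≈ -1.0166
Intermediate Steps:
I(b, G) = 0 (I(b, G) = 0*(2*b) = 0)
(I(-17, E(-5)) + 3069)/(-1014 - 2005) = (0 + 3069)/(-1014 - 2005) = 3069/(-3019) = 3069*(-1/3019) = -3069/3019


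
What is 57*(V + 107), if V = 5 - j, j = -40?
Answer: 8664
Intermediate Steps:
V = 45 (V = 5 - 1*(-40) = 5 + 40 = 45)
57*(V + 107) = 57*(45 + 107) = 57*152 = 8664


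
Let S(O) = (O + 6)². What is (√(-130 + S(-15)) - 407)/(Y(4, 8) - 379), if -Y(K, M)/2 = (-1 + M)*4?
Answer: 407/435 - 7*I/435 ≈ 0.93563 - 0.016092*I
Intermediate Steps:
Y(K, M) = 8 - 8*M (Y(K, M) = -2*(-1 + M)*4 = -2*(-4 + 4*M) = 8 - 8*M)
S(O) = (6 + O)²
(√(-130 + S(-15)) - 407)/(Y(4, 8) - 379) = (√(-130 + (6 - 15)²) - 407)/((8 - 8*8) - 379) = (√(-130 + (-9)²) - 407)/((8 - 64) - 379) = (√(-130 + 81) - 407)/(-56 - 379) = (√(-49) - 407)/(-435) = (7*I - 407)*(-1/435) = (-407 + 7*I)*(-1/435) = 407/435 - 7*I/435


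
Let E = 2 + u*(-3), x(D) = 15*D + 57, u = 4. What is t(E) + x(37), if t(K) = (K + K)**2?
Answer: 1012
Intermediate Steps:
x(D) = 57 + 15*D
E = -10 (E = 2 + 4*(-3) = 2 - 12 = -10)
t(K) = 4*K**2 (t(K) = (2*K)**2 = 4*K**2)
t(E) + x(37) = 4*(-10)**2 + (57 + 15*37) = 4*100 + (57 + 555) = 400 + 612 = 1012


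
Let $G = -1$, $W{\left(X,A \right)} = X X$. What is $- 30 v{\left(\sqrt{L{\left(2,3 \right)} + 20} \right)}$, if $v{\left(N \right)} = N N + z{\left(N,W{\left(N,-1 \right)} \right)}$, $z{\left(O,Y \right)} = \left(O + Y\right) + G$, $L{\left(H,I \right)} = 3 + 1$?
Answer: $-1410 - 60 \sqrt{6} \approx -1557.0$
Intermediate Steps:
$W{\left(X,A \right)} = X^{2}$
$L{\left(H,I \right)} = 4$
$z{\left(O,Y \right)} = -1 + O + Y$ ($z{\left(O,Y \right)} = \left(O + Y\right) - 1 = -1 + O + Y$)
$v{\left(N \right)} = -1 + N + 2 N^{2}$ ($v{\left(N \right)} = N N + \left(-1 + N + N^{2}\right) = N^{2} + \left(-1 + N + N^{2}\right) = -1 + N + 2 N^{2}$)
$- 30 v{\left(\sqrt{L{\left(2,3 \right)} + 20} \right)} = - 30 \left(-1 + \sqrt{4 + 20} + 2 \left(\sqrt{4 + 20}\right)^{2}\right) = - 30 \left(-1 + \sqrt{24} + 2 \left(\sqrt{24}\right)^{2}\right) = - 30 \left(-1 + 2 \sqrt{6} + 2 \left(2 \sqrt{6}\right)^{2}\right) = - 30 \left(-1 + 2 \sqrt{6} + 2 \cdot 24\right) = - 30 \left(-1 + 2 \sqrt{6} + 48\right) = - 30 \left(47 + 2 \sqrt{6}\right) = -1410 - 60 \sqrt{6}$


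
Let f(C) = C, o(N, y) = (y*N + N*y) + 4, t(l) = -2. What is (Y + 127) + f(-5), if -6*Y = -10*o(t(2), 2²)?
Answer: 102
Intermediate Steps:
o(N, y) = 4 + 2*N*y (o(N, y) = (N*y + N*y) + 4 = 2*N*y + 4 = 4 + 2*N*y)
Y = -20 (Y = -(-5)*(4 + 2*(-2)*2²)/3 = -(-5)*(4 + 2*(-2)*4)/3 = -(-5)*(4 - 16)/3 = -(-5)*(-12)/3 = -⅙*120 = -20)
(Y + 127) + f(-5) = (-20 + 127) - 5 = 107 - 5 = 102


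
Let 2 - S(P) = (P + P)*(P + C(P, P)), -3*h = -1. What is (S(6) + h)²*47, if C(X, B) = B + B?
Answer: 19311407/9 ≈ 2.1457e+6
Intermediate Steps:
h = ⅓ (h = -⅓*(-1) = ⅓ ≈ 0.33333)
C(X, B) = 2*B
S(P) = 2 - 6*P² (S(P) = 2 - (P + P)*(P + 2*P) = 2 - 2*P*3*P = 2 - 6*P²)
(S(6) + h)²*47 = ((2 - 6*6²) + ⅓)²*47 = ((2 - 6*36) + ⅓)²*47 = ((2 - 216) + ⅓)²*47 = (-214 + ⅓)²*47 = (-641/3)²*47 = (410881/9)*47 = 19311407/9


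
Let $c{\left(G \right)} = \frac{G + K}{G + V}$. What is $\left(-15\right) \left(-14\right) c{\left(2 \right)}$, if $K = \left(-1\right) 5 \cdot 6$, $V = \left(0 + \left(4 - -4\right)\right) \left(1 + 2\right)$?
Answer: $- \frac{2940}{13} \approx -226.15$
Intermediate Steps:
$V = 24$ ($V = \left(0 + \left(4 + 4\right)\right) 3 = \left(0 + 8\right) 3 = 8 \cdot 3 = 24$)
$K = -30$ ($K = \left(-5\right) 6 = -30$)
$c{\left(G \right)} = \frac{-30 + G}{24 + G}$ ($c{\left(G \right)} = \frac{G - 30}{G + 24} = \frac{-30 + G}{24 + G}$)
$\left(-15\right) \left(-14\right) c{\left(2 \right)} = \left(-15\right) \left(-14\right) \frac{-30 + 2}{24 + 2} = 210 \cdot \frac{1}{26} \left(-28\right) = 210 \left(- \frac{14}{13}\right) = - \frac{2940}{13}$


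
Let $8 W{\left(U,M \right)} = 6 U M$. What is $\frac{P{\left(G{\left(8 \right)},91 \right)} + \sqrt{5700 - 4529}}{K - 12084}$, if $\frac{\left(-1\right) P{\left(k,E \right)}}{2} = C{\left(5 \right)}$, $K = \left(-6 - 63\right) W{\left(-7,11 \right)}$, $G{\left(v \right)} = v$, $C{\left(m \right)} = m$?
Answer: $\frac{40}{32397} - \frac{4 \sqrt{1171}}{32397} \approx -0.0029904$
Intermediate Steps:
$W{\left(U,M \right)} = \frac{3 M U}{4}$ ($W{\left(U,M \right)} = \frac{6 U M}{8} = \frac{6 M U}{8} = \frac{3 M U}{4}$)
$K = \frac{15939}{4}$ ($K = \left(-6 - 63\right) \frac{3}{4} \cdot 11 \left(-7\right) = \left(-69\right) \left(- \frac{231}{4}\right) = \frac{15939}{4} \approx 3984.8$)
$P{\left(k,E \right)} = -10$ ($P{\left(k,E \right)} = \left(-2\right) 5 = -10$)
$\frac{P{\left(G{\left(8 \right)},91 \right)} + \sqrt{5700 - 4529}}{K - 12084} = \frac{-10 + \sqrt{5700 - 4529}}{\frac{15939}{4} - 12084} = \frac{-10 + \sqrt{1171}}{- \frac{32397}{4}} = \left(-10 + \sqrt{1171}\right) \left(- \frac{4}{32397}\right) = \frac{40}{32397} - \frac{4 \sqrt{1171}}{32397}$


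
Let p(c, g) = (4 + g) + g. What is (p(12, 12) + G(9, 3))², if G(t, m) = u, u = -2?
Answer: 676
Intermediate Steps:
p(c, g) = 4 + 2*g
G(t, m) = -2
(p(12, 12) + G(9, 3))² = ((4 + 2*12) - 2)² = ((4 + 24) - 2)² = (28 - 2)² = 26² = 676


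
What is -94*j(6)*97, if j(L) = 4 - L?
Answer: 18236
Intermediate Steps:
-94*j(6)*97 = -94*(4 - 1*6)*97 = -94*(4 - 6)*97 = -94*(-2)*97 = 188*97 = 18236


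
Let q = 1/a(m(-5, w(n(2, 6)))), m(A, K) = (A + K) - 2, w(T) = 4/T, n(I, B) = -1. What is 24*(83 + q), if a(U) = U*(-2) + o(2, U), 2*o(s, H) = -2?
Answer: 13952/7 ≈ 1993.1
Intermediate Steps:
o(s, H) = -1 (o(s, H) = (½)*(-2) = -1)
m(A, K) = -2 + A + K
a(U) = -1 - 2*U (a(U) = U*(-2) - 1 = -2*U - 1 = -1 - 2*U)
q = 1/21 (q = 1/(-1 - 2*(-2 - 5 + 4/(-1))) = 1/(-1 - 2*(-2 - 5 + 4*(-1))) = 1/(-1 - 2*(-2 - 5 - 4)) = 1/(-1 - 2*(-11)) = 1/(-1 + 22) = 1/21 ≈ 0.047619)
24*(83 + q) = 24*(83 + 1/21) = 24*(1744/21) = 13952/7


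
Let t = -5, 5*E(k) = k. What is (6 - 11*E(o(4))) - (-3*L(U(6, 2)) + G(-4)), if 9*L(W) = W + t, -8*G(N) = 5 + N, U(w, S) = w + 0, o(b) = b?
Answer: -281/120 ≈ -2.3417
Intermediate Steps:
E(k) = k/5
U(w, S) = w
G(N) = -5/8 - N/8 (G(N) = -(5 + N)/8 = -5/8 - N/8)
L(W) = -5/9 + W/9 (L(W) = (W - 5)/9 = (-5 + W)/9 = -5/9 + W/9)
(6 - 11*E(o(4))) - (-3*L(U(6, 2)) + G(-4)) = (6 - 11*4/5) - (-3*(-5/9 + (⅑)*6) + (-5/8 - ⅛*(-4))) = (6 - 11*⅘) - (-3*(-5/9 + ⅔) + (-5/8 + ½)) = (6 - 44/5) - (-3*⅑ - ⅛) = -14/5 - (-⅓ - ⅛) = -14/5 - 1*(-11/24) = -14/5 + 11/24 = -281/120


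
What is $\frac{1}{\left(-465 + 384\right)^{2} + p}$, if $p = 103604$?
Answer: $\frac{1}{110165} \approx 9.0773 \cdot 10^{-6}$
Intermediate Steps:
$\frac{1}{\left(-465 + 384\right)^{2} + p} = \frac{1}{\left(-465 + 384\right)^{2} + 103604} = \frac{1}{\left(-81\right)^{2} + 103604} = \frac{1}{6561 + 103604} = \frac{1}{110165}$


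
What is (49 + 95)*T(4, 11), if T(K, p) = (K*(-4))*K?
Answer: -9216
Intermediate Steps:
T(K, p) = -4*K**2 (T(K, p) = (-4*K)*K = -4*K**2)
(49 + 95)*T(4, 11) = (49 + 95)*(-4*4**2) = 144*(-4*16) = 144*(-64) = -9216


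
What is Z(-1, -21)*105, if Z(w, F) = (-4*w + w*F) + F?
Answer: 420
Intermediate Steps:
Z(w, F) = F - 4*w + F*w (Z(w, F) = (-4*w + F*w) + F = F - 4*w + F*w)
Z(-1, -21)*105 = (-21 - 4*(-1) - 21*(-1))*105 = (-21 + 4 + 21)*105 = 4*105 = 420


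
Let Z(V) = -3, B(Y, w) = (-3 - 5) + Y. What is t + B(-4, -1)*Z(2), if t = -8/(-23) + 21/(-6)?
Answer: 1511/46 ≈ 32.848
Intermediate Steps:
t = -145/46 (t = -8*(-1/23) + 21*(-1/6) = 8/23 - 7/2 = -145/46 ≈ -3.1522)
B(Y, w) = -8 + Y
t + B(-4, -1)*Z(2) = -145/46 + (-8 - 4)*(-3) = -145/46 - 12*(-3) = -145/46 + 36 = 1511/46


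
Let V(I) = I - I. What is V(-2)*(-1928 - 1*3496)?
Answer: 0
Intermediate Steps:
V(I) = 0
V(-2)*(-1928 - 1*3496) = 0*(-1928 - 1*3496) = 0*(-1928 - 3496) = 0*(-5424) = 0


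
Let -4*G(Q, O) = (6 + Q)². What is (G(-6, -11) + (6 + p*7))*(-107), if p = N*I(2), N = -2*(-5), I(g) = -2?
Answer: 14338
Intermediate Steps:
N = 10
p = -20 (p = 10*(-2) = -20)
G(Q, O) = -(6 + Q)²/4
(G(-6, -11) + (6 + p*7))*(-107) = (-(6 - 6)²/4 + (6 - 20*7))*(-107) = (-¼*0² + (6 - 140))*(-107) = (-¼*0 - 134)*(-107) = (0 - 134)*(-107) = -134*(-107) = 14338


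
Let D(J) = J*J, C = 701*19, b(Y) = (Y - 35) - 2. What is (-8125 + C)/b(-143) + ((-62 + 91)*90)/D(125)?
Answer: -1613729/56250 ≈ -28.689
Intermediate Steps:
b(Y) = -37 + Y (b(Y) = (-35 + Y) - 2 = -37 + Y)
C = 13319
D(J) = J**2
(-8125 + C)/b(-143) + ((-62 + 91)*90)/D(125) = (-8125 + 13319)/(-37 - 143) + ((-62 + 91)*90)/(125**2) = 5194/(-180) + (29*90)/15625 = 5194*(-1/180) + 2610*(1/15625) = -2597/90 + 522/3125 = -1613729/56250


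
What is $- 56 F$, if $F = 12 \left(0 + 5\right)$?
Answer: $-3360$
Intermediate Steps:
$F = 60$ ($F = 12 \cdot 5 = 60$)
$- 56 F = \left(-56\right) 60 = -3360$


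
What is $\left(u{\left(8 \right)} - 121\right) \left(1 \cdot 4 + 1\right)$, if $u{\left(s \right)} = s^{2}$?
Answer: $-285$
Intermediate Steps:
$\left(u{\left(8 \right)} - 121\right) \left(1 \cdot 4 + 1\right) = \left(8^{2} - 121\right) \left(1 \cdot 4 + 1\right) = \left(64 - 121\right) \left(4 + 1\right) = \left(-57\right) 5 = -285$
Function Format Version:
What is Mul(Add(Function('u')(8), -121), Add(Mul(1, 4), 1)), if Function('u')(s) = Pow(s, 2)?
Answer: -285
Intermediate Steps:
Mul(Add(Function('u')(8), -121), Add(Mul(1, 4), 1)) = Mul(Add(Pow(8, 2), -121), Add(Mul(1, 4), 1)) = Mul(Add(64, -121), Add(4, 1)) = Mul(-57, 5) = -285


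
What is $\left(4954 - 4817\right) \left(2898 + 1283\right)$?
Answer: $572797$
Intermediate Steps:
$\left(4954 - 4817\right) \left(2898 + 1283\right) = 137 \cdot 4181 = 572797$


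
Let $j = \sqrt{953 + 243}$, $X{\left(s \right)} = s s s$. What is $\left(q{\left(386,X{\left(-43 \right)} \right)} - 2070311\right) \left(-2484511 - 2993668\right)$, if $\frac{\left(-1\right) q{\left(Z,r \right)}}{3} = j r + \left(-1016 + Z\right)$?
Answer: $11331180485359 - 2613321466518 \sqrt{299} \approx -3.3857 \cdot 10^{13}$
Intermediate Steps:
$X{\left(s \right)} = s^{3}$ ($X{\left(s \right)} = s^{2} s = s^{3}$)
$j = 2 \sqrt{299}$ ($j = \sqrt{1196} = 2 \sqrt{299} \approx 34.583$)
$q{\left(Z,r \right)} = 3048 - 3 Z - 6 r \sqrt{299}$ ($q{\left(Z,r \right)} = - 3 \left(2 \sqrt{299} r + \left(-1016 + Z\right)\right) = - 3 \left(2 r \sqrt{299} + \left(-1016 + Z\right)\right) = - 3 \left(-1016 + Z + 2 r \sqrt{299}\right) = 3048 - 3 Z - 6 r \sqrt{299}$)
$\left(q{\left(386,X{\left(-43 \right)} \right)} - 2070311\right) \left(-2484511 - 2993668\right) = \left(\left(3048 - 1158 - 6 \left(-43\right)^{3} \sqrt{299}\right) - 2070311\right) \left(-2484511 - 2993668\right) = \left(\left(3048 - 1158 - - 477042 \sqrt{299}\right) - 2070311\right) \left(-5478179\right) = \left(\left(3048 - 1158 + 477042 \sqrt{299}\right) - 2070311\right) \left(-5478179\right) = \left(\left(1890 + 477042 \sqrt{299}\right) - 2070311\right) \left(-5478179\right) = \left(-2068421 + 477042 \sqrt{299}\right) \left(-5478179\right) = 11331180485359 - 2613321466518 \sqrt{299}$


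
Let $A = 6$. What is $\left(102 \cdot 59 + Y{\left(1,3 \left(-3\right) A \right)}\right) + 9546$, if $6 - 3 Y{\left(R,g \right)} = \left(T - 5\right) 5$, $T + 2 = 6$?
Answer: $\frac{46703}{3} \approx 15568.0$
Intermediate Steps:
$T = 4$ ($T = -2 + 6 = 4$)
$Y{\left(R,g \right)} = \frac{11}{3}$ ($Y{\left(R,g \right)} = 2 - \frac{\left(4 - 5\right) 5}{3} = 2 - \frac{\left(-1\right) 5}{3} = 2 - - \frac{5}{3} = 2 + \frac{5}{3} = \frac{11}{3}$)
$\left(102 \cdot 59 + Y{\left(1,3 \left(-3\right) A \right)}\right) + 9546 = \left(102 \cdot 59 + \frac{11}{3}\right) + 9546 = \left(6018 + \frac{11}{3}\right) + 9546 = \frac{18065}{3} + 9546 = \frac{46703}{3}$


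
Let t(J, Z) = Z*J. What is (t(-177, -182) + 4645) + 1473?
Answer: 38332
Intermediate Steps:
t(J, Z) = J*Z
(t(-177, -182) + 4645) + 1473 = (-177*(-182) + 4645) + 1473 = (32214 + 4645) + 1473 = 36859 + 1473 = 38332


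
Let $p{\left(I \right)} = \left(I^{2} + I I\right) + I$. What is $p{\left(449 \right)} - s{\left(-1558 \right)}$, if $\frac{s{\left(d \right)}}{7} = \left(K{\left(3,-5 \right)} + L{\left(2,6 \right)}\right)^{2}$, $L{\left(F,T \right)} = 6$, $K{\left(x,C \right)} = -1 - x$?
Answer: $403623$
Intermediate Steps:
$p{\left(I \right)} = I + 2 I^{2}$ ($p{\left(I \right)} = \left(I^{2} + I^{2}\right) + I = 2 I^{2} + I = I + 2 I^{2}$)
$s{\left(d \right)} = 28$ ($s{\left(d \right)} = 7 \left(\left(-1 - 3\right) + 6\right)^{2} = 7 \left(-4 + 6\right)^{2} = 7 \cdot 2^{2} = 7 \cdot 4 = 28$)
$p{\left(449 \right)} - s{\left(-1558 \right)} = 449 \left(1 + 2 \cdot 449\right) - 28 = 449 \left(1 + 898\right) - 28 = 449 \cdot 899 - 28 = 403651 - 28 = 403623$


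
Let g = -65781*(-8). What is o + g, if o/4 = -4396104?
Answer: -17058168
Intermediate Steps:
o = -17584416 (o = 4*(-4396104) = -17584416)
g = 526248
o + g = -17584416 + 526248 = -17058168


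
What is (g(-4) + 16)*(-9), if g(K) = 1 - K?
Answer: -189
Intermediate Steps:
(g(-4) + 16)*(-9) = ((1 - 1*(-4)) + 16)*(-9) = ((1 + 4) + 16)*(-9) = (5 + 16)*(-9) = 21*(-9) = -189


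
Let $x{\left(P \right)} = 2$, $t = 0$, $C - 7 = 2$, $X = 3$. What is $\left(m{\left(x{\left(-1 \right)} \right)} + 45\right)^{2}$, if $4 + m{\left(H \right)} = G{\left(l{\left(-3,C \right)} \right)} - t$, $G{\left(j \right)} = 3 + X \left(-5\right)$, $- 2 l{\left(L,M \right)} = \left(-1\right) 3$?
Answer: $841$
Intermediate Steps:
$C = 9$ ($C = 7 + 2 = 9$)
$l{\left(L,M \right)} = \frac{3}{2}$ ($l{\left(L,M \right)} = - \frac{\left(-1\right) 3}{2} = \left(- \frac{1}{2}\right) \left(-3\right) = \frac{3}{2}$)
$G{\left(j \right)} = -12$ ($G{\left(j \right)} = 3 + 3 \left(-5\right) = 3 - 15 = -12$)
$m{\left(H \right)} = -16$ ($m{\left(H \right)} = -4 - 12 = -16$)
$\left(m{\left(x{\left(-1 \right)} \right)} + 45\right)^{2} = \left(-16 + 45\right)^{2} = 29^{2} = 841$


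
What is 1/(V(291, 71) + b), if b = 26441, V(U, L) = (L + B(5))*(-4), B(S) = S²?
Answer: 1/26057 ≈ 3.8377e-5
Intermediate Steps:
V(U, L) = -100 - 4*L (V(U, L) = (L + 5²)*(-4) = (L + 25)*(-4) = (25 + L)*(-4) = -100 - 4*L)
1/(V(291, 71) + b) = 1/((-100 - 4*71) + 26441) = 1/((-100 - 284) + 26441) = 1/(-384 + 26441) = 1/26057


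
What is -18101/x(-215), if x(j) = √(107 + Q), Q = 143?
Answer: -18101*√10/50 ≈ -1144.8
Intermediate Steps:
x(j) = 5*√10 (x(j) = √(107 + 143) = √250 = 5*√10)
-18101/x(-215) = -18101*√10/50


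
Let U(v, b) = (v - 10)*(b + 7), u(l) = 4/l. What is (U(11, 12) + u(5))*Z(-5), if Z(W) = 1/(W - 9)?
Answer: -99/70 ≈ -1.4143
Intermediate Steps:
Z(W) = 1/(-9 + W)
U(v, b) = (-10 + v)*(7 + b)
(U(11, 12) + u(5))*Z(-5) = ((-70 - 10*12 + 7*11 + 12*11) + 4/5)/(-9 - 5) = ((-70 - 120 + 77 + 132) + 4*(⅕))/(-14) = (19 + ⅘)*(-1/14) = (99/5)*(-1/14) = -99/70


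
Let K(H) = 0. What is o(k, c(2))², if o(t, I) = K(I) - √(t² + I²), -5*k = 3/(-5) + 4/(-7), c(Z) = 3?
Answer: 277306/30625 ≈ 9.0549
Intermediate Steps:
k = 41/175 (k = -(3/(-5) + 4/(-7))/5 = -(3*(-⅕) + 4*(-⅐))/5 = -(-⅗ - 4/7)/5 = -⅕*(-41/35) = 41/175 ≈ 0.23429)
o(t, I) = -√(I² + t²) (o(t, I) = 0 - √(t² + I²) = 0 - √(I² + t²) = -√(I² + t²))
o(k, c(2))² = (-√(3² + (41/175)²))² = (-√(9 + 1681/30625))² = (-√(277306/30625))² = (-√277306/175)² = 277306/30625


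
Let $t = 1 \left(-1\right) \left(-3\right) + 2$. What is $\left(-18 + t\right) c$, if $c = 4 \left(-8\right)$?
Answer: $416$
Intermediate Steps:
$t = 5$ ($t = \left(-1\right) \left(-3\right) + 2 = 3 + 2 = 5$)
$c = -32$
$\left(-18 + t\right) c = \left(-18 + 5\right) \left(-32\right) = \left(-13\right) \left(-32\right) = 416$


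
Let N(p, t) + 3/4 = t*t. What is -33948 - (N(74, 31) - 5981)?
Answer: -115709/4 ≈ -28927.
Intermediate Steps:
N(p, t) = -¾ + t² (N(p, t) = -¾ + t*t = -¾ + t²)
-33948 - (N(74, 31) - 5981) = -33948 - ((-¾ + 31²) - 5981) = -33948 - ((-¾ + 961) - 5981) = -33948 - (3841/4 - 5981) = -33948 - 1*(-20083/4) = -33948 + 20083/4 = -115709/4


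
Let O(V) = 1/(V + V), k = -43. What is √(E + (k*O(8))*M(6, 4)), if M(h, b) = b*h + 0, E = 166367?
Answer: √665210/2 ≈ 407.80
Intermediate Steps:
O(V) = 1/(2*V)
M(h, b) = b*h
√(E + (k*O(8))*M(6, 4)) = √(166367 + (-43/(2*8))*(4*6)) = √(166367 - 43/(2*8)*24) = √(166367 - 43*1/16*24) = √(166367 - 43/16*24) = √(166367 - 129/2) = √(332605/2) = √665210/2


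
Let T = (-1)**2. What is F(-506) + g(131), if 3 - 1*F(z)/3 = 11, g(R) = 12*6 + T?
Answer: 49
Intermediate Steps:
T = 1
g(R) = 73 (g(R) = 12*6 + 1 = 72 + 1 = 73)
F(z) = -24 (F(z) = 9 - 3*11 = 9 - 33 = -24)
F(-506) + g(131) = -24 + 73 = 49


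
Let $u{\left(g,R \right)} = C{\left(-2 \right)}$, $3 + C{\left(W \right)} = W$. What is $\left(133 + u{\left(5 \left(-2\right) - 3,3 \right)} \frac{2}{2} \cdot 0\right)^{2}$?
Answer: $17689$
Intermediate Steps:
$C{\left(W \right)} = -3 + W$
$u{\left(g,R \right)} = -5$ ($u{\left(g,R \right)} = -3 - 2 = -5$)
$\left(133 + u{\left(5 \left(-2\right) - 3,3 \right)} \frac{2}{2} \cdot 0\right)^{2} = \left(133 + - 5 \cdot \frac{2}{2} \cdot 0\right)^{2} = \left(133 + - 5 \cdot 2 \cdot \frac{1}{2} \cdot 0\right)^{2} = \left(133 + \left(-5\right) 1 \cdot 0\right)^{2} = \left(133 - 0\right)^{2} = \left(133 + 0\right)^{2} = 133^{2} = 17689$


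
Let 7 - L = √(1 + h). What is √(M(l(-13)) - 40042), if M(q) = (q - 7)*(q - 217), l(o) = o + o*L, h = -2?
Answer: 2*√(-1145 - 1404*I) ≈ 36.516 - 76.899*I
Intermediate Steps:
L = 7 - I (L = 7 - √(1 - 2) = 7 - √(-1) = 7 - I ≈ 7.0 - 1.0*I)
l(o) = o + o*(7 - I)
M(q) = (-217 + q)*(-7 + q) (M(q) = (-7 + q)*(-217 + q) = (-217 + q)*(-7 + q))
√(M(l(-13)) - 40042) = √((1519 + (-13*(8 - I))² - (-2912)*(8 - I)) - 40042) = √((1519 + (-104 + 13*I)² - 224*(-104 + 13*I)) - 40042) = √((1519 + (-104 + 13*I)² + (23296 - 2912*I)) - 40042) = √((24815 + (-104 + 13*I)² - 2912*I) - 40042) = √(-15227 + (-104 + 13*I)² - 2912*I)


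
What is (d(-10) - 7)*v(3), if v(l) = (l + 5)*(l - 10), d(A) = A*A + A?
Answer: -4648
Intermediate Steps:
d(A) = A + A² (d(A) = A² + A = A + A²)
v(l) = (-10 + l)*(5 + l) (v(l) = (5 + l)*(-10 + l) = (-10 + l)*(5 + l))
(d(-10) - 7)*v(3) = (-10*(1 - 10) - 7)*(-50 + 3² - 5*3) = (-10*(-9) - 7)*(-50 + 9 - 15) = (90 - 7)*(-56) = 83*(-56) = -4648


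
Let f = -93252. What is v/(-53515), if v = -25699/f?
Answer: -25699/4990380780 ≈ -5.1497e-6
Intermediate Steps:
v = 25699/93252 (v = -25699/(-93252) = -25699*(-1/93252) = 25699/93252 ≈ 0.27559)
v/(-53515) = (25699/93252)/(-53515) = (25699/93252)*(-1/53515) = -25699/4990380780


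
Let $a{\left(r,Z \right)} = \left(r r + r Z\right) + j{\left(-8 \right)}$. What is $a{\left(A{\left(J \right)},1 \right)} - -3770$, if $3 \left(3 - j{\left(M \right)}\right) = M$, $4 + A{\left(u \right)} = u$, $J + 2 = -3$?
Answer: $\frac{11543}{3} \approx 3847.7$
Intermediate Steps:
$J = -5$ ($J = -2 - 3 = -5$)
$A{\left(u \right)} = -4 + u$
$j{\left(M \right)} = 3 - \frac{M}{3}$
$a{\left(r,Z \right)} = \frac{17}{3} + r^{2} + Z r$ ($a{\left(r,Z \right)} = \left(r r + r Z\right) + \left(3 - - \frac{8}{3}\right) = \left(r^{2} + Z r\right) + \left(3 + \frac{8}{3}\right) = \left(r^{2} + Z r\right) + \frac{17}{3} = \frac{17}{3} + r^{2} + Z r$)
$a{\left(A{\left(J \right)},1 \right)} - -3770 = \left(\frac{17}{3} + \left(-4 - 5\right)^{2} + 1 \left(-4 - 5\right)\right) - -3770 = \left(\frac{17}{3} + \left(-9\right)^{2} + 1 \left(-9\right)\right) + 3770 = \left(\frac{17}{3} + 81 - 9\right) + 3770 = \frac{233}{3} + 3770 = \frac{11543}{3}$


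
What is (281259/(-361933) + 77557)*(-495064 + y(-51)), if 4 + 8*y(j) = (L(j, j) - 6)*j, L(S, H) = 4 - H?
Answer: -5056475043306015/131612 ≈ -3.8420e+10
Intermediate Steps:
y(j) = -½ + j*(-2 - j)/8 (y(j) = -½ + (((4 - j) - 6)*j)/8 = -½ + ((-2 - j)*j)/8 = -½ + (j*(-2 - j))/8 = -½ + j*(-2 - j)/8)
(281259/(-361933) + 77557)*(-495064 + y(-51)) = (281259/(-361933) + 77557)*(-495064 + (-½ - ¼*(-51) - ⅛*(-51)²)) = (281259*(-1/361933) + 77557)*(-495064 + (-½ + 51/4 - ⅛*2601)) = (-25569/32903 + 77557)*(-495064 + (-½ + 51/4 - 2601/8)) = 2551832402*(-495064 - 2503/8)/32903 = (2551832402/32903)*(-3963015/8) = -5056475043306015/131612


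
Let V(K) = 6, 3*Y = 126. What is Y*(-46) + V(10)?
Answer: -1926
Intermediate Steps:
Y = 42 (Y = (⅓)*126 = 42)
Y*(-46) + V(10) = 42*(-46) + 6 = -1932 + 6 = -1926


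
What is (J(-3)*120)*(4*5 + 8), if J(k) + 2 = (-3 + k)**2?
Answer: 114240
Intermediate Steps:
J(k) = -2 + (-3 + k)**2
(J(-3)*120)*(4*5 + 8) = ((-2 + (-3 - 3)**2)*120)*(4*5 + 8) = ((-2 + (-6)**2)*120)*(20 + 8) = ((-2 + 36)*120)*28 = (34*120)*28 = 4080*28 = 114240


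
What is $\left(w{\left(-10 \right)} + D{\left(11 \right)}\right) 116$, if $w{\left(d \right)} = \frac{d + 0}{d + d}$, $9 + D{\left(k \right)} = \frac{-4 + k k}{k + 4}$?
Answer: $- \frac{406}{5} \approx -81.2$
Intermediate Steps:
$D{\left(k \right)} = -9 + \frac{-4 + k^{2}}{4 + k}$ ($D{\left(k \right)} = -9 + \frac{-4 + k k}{k + 4} = -9 + \frac{-4 + k^{2}}{4 + k}$)
$w{\left(d \right)} = \frac{1}{2}$ ($w{\left(d \right)} = \frac{d}{2 d} = d \frac{1}{2 d} = \frac{1}{2}$)
$\left(w{\left(-10 \right)} + D{\left(11 \right)}\right) 116 = \left(\frac{1}{2} + \frac{-40 + 11^{2} - 99}{4 + 11}\right) 116 = \left(\frac{1}{2} + \frac{-40 + 121 - 99}{15}\right) 116 = \left(\frac{1}{2} + \frac{1}{15} \left(-18\right)\right) 116 = \left(\frac{1}{2} - \frac{6}{5}\right) 116 = \left(- \frac{7}{10}\right) 116 = - \frac{406}{5}$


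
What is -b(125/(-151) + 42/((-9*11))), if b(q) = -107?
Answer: 107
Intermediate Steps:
-b(125/(-151) + 42/((-9*11))) = -1*(-107) = 107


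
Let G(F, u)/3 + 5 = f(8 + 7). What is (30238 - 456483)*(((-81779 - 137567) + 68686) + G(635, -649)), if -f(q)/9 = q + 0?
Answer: 64397094600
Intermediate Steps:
f(q) = -9*q (f(q) = -9*(q + 0) = -9*q)
G(F, u) = -420 (G(F, u) = -15 + 3*(-9*(8 + 7)) = -15 + 3*(-9*15) = -15 + 3*(-135) = -15 - 405 = -420)
(30238 - 456483)*(((-81779 - 137567) + 68686) + G(635, -649)) = (30238 - 456483)*(((-81779 - 137567) + 68686) - 420) = -426245*((-219346 + 68686) - 420) = -426245*(-150660 - 420) = -426245*(-151080) = 64397094600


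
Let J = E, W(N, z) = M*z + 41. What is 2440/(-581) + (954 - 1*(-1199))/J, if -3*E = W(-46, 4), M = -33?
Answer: 504377/7553 ≈ 66.778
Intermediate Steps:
W(N, z) = 41 - 33*z (W(N, z) = -33*z + 41 = 41 - 33*z)
E = 91/3 (E = -(41 - 33*4)/3 = -(41 - 132)/3 = -⅓*(-91) = 91/3 ≈ 30.333)
J = 91/3 ≈ 30.333
2440/(-581) + (954 - 1*(-1199))/J = 2440/(-581) + (954 - 1*(-1199))/(91/3) = 2440*(-1/581) + (954 + 1199)*(3/91) = -2440/581 + 2153*(3/91) = -2440/581 + 6459/91 = 504377/7553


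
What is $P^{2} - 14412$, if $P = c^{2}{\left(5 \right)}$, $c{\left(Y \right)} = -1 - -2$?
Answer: $-14411$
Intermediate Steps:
$c{\left(Y \right)} = 1$ ($c{\left(Y \right)} = -1 + 2 = 1$)
$P = 1$ ($P = 1^{2} = 1$)
$P^{2} - 14412 = 1^{2} - 14412 = 1 - 14412 = -14411$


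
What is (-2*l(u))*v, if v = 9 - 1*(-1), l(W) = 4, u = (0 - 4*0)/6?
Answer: -80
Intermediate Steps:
u = 0 (u = (0 + 0)*(⅙) = 0*(⅙) = 0)
v = 10 (v = 9 + 1 = 10)
(-2*l(u))*v = -2*4*10 = -8*10 = -80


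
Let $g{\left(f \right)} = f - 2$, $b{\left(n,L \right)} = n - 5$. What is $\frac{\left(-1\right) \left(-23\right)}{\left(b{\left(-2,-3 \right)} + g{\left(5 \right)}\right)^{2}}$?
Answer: $\frac{23}{16} \approx 1.4375$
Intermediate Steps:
$b{\left(n,L \right)} = -5 + n$
$g{\left(f \right)} = -2 + f$
$\frac{\left(-1\right) \left(-23\right)}{\left(b{\left(-2,-3 \right)} + g{\left(5 \right)}\right)^{2}} = \frac{\left(-1\right) \left(-23\right)}{\left(\left(-5 - 2\right) + \left(-2 + 5\right)\right)^{2}} = \frac{23}{\left(-7 + 3\right)^{2}} = \frac{23}{\left(-4\right)^{2}} = \frac{23}{16}$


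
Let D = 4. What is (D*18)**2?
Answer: 5184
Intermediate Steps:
(D*18)**2 = (4*18)**2 = 72**2 = 5184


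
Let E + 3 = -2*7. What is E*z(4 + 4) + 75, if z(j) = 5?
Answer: -10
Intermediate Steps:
E = -17 (E = -3 - 2*7 = -3 - 14 = -17)
E*z(4 + 4) + 75 = -17*5 + 75 = -85 + 75 = -10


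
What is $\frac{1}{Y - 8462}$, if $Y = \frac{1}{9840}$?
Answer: $- \frac{9840}{83266079} \approx -0.00011818$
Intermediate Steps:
$Y = \frac{1}{9840} \approx 0.00010163$
$\frac{1}{Y - 8462} = \frac{1}{\frac{1}{9840} - 8462} = \frac{1}{- \frac{83266079}{9840}} = - \frac{9840}{83266079}$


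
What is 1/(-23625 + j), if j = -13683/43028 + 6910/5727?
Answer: -246421356/5821485574561 ≈ -4.2330e-5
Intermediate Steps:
j = 218960939/246421356 (j = -13683*1/43028 + 6910*(1/5727) = -13683/43028 + 6910/5727 = 218960939/246421356 ≈ 0.88856)
1/(-23625 + j) = 1/(-23625 + 218960939/246421356) = 1/(-5821485574561/246421356) = -246421356/5821485574561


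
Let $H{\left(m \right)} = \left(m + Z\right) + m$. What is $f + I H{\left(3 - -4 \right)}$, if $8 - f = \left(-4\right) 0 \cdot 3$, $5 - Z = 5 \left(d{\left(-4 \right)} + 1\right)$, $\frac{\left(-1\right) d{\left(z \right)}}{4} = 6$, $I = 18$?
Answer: $2420$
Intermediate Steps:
$d{\left(z \right)} = -24$ ($d{\left(z \right)} = \left(-4\right) 6 = -24$)
$Z = 120$ ($Z = 5 - 5 \left(-24 + 1\right) = 5 - 5 \left(-23\right) = 5 - -115 = 5 + 115 = 120$)
$H{\left(m \right)} = 120 + 2 m$ ($H{\left(m \right)} = \left(m + 120\right) + m = \left(120 + m\right) + m = 120 + 2 m$)
$f = 8$ ($f = 8 - \left(-4\right) 0 \cdot 3 = 8 - 0 \cdot 3 = 8 - 0 = 8 + 0 = 8$)
$f + I H{\left(3 - -4 \right)} = 8 + 18 \left(120 + 2 \left(3 - -4\right)\right) = 8 + 18 \left(120 + 2 \left(3 + 4\right)\right) = 8 + 18 \left(120 + 2 \cdot 7\right) = 8 + 18 \left(120 + 14\right) = 8 + 18 \cdot 134 = 8 + 2412 = 2420$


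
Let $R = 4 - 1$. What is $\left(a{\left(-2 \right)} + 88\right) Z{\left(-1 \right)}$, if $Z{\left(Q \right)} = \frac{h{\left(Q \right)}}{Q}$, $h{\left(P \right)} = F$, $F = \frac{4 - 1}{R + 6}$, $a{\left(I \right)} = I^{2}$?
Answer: $- \frac{92}{3} \approx -30.667$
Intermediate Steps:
$R = 3$ ($R = 4 - 1 = 3$)
$F = \frac{1}{3}$ ($F = \frac{4 - 1}{3 + 6} = \frac{3}{9} = 3 \cdot \frac{1}{9} = \frac{1}{3} \approx 0.33333$)
$h{\left(P \right)} = \frac{1}{3}$
$Z{\left(Q \right)} = \frac{1}{3 Q}$
$\left(a{\left(-2 \right)} + 88\right) Z{\left(-1 \right)} = \left(\left(-2\right)^{2} + 88\right) \frac{1}{3 \left(-1\right)} = \left(4 + 88\right) \frac{1}{3} \left(-1\right) = 92 \left(- \frac{1}{3}\right) = - \frac{92}{3}$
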